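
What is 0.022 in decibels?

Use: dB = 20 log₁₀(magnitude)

dB = 20 log₁₀(0.022) = -33.2 dB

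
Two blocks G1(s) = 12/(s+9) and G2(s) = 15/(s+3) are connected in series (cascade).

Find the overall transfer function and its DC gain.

Series: multiply transfer functions. G_eq = 12/(s+9) × 15/(s+3) = 180/((s+9)(s+3)). DC gain = 180/(9×3) = 6.6667.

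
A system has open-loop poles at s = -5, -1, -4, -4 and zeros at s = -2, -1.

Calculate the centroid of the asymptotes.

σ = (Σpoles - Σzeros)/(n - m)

σ = (Σpoles - Σzeros)/(n - m) = (-14 - (-3))/(4 - 2) = -11/2 = -5.5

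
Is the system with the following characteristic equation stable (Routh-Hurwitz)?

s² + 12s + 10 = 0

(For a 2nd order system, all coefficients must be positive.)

Coefficients: 1, 12, 10. All positive, so system is stable.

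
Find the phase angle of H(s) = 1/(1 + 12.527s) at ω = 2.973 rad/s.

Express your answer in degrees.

Phase = -arctan(ωτ) = -arctan(2.973 × 12.527) = -88.5°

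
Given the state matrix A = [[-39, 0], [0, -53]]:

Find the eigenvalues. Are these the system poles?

For diagonal matrix, eigenvalues are diagonal entries: λ₁ = -39, λ₂ = -53. Eigenvalues of A = system poles.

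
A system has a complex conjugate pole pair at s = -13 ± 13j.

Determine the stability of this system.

Real part of poles is -13 (< 0, left half-plane). Stable.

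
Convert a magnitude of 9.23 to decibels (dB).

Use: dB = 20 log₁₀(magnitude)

dB = 20 log₁₀(9.23) = 19.3 dB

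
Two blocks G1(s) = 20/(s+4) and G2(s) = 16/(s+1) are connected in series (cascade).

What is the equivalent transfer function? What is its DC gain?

Series: multiply transfer functions. G_eq = 20/(s+4) × 16/(s+1) = 320/((s+4)(s+1)). DC gain = 320/(4×1) = 80.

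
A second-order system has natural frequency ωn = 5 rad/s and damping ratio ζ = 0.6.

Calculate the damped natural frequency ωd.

ωd = ωn√(1 - ζ²) = 5√(1 - 0.6²) = 4.0 rad/s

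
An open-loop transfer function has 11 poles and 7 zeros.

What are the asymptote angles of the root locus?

n - m = 11 - 7 = 4. Angles: θk = (2k + 1)·180°/4 = 45°, 135°, 225°, 315°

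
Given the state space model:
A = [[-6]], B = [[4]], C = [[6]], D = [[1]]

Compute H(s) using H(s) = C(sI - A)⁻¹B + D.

(sI - A)⁻¹ = 1/(s + 6). H(s) = 6×4/(s + 6) + 1 = (s + 30)/(s + 6).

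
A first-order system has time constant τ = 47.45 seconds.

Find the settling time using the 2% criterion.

For first-order system, 2% settling time ≈ 4τ = 4 × 47.45 = 189.8 s.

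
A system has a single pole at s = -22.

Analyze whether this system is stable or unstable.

Pole at s = -22 is in the left half-plane. Stable.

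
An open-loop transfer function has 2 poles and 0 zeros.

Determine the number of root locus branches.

Root locus has n branches where n = number of poles = 2.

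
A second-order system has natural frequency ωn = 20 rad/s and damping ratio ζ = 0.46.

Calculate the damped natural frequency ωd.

ωd = ωn√(1 - ζ²) = 20√(1 - 0.46²) = 17.76 rad/s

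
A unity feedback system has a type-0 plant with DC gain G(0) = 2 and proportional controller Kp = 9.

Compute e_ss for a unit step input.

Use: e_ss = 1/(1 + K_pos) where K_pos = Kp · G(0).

K_pos = Kp · G(0) = 9 × 2 = 18. e_ss = 1/(1 + 18) = 0.0526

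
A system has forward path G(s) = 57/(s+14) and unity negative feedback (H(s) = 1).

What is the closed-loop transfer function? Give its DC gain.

T(s) = G/(1+GH) = [57/(s+14)] / [1 + 57/(s+14)] = 57/(s+14+57) = 57/(s+71). DC gain = 57/71 = 0.8028.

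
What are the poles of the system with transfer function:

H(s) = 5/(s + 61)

Pole is where denominator = 0: s + 61 = 0, so s = -61.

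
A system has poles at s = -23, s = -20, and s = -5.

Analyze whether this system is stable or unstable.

All poles are in the left half-plane. System is stable.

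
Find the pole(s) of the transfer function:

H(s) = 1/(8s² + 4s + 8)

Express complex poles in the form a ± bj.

Discriminant = 4² - 4×8×8 = 16 - 256 = -240 < 0, so the poles are a complex conjugate pair s = (-4 ± j√240)/(2×8). Real part = -4/(2×8) = -4/16 = -0.25; imaginary part = ±√240/(2×8) ≈ 0.9682. Poles: s = -0.25 ± 0.9682j.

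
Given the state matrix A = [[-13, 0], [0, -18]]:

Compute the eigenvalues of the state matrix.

For diagonal matrix, eigenvalues are diagonal entries: λ₁ = -13, λ₂ = -18.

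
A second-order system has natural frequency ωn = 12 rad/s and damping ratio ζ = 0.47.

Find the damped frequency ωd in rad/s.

ωd = ωn√(1 - ζ²) = 12√(1 - 0.47²) = 10.59 rad/s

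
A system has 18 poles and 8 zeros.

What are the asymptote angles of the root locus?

n - m = 18 - 8 = 10. Angles: θk = (2k + 1)·180°/10 = 18°, 54°, 90°, 126°, 162°, 198°, 234°, 270°, 306°, 342°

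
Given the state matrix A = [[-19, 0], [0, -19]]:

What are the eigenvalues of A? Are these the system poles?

For diagonal matrix, eigenvalues are diagonal entries: λ₁ = -19, λ₂ = -19. Eigenvalues of A = system poles.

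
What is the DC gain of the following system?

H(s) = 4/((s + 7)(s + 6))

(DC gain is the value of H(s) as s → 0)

DC gain = H(0) = 4/(7 × 6) = 4/42 = 0.0952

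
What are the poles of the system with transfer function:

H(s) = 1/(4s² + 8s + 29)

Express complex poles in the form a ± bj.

Discriminant = 8² - 4×4×29 = 64 - 464 = -400 < 0, so the poles are a complex conjugate pair s = (-8 ± j√400)/(2×4). Real part = -8/(2×4) = -8/8 = -1; imaginary part = ±√400/(2×4) = 20/8 = 2.5. Poles: s = -1 ± 2.5j.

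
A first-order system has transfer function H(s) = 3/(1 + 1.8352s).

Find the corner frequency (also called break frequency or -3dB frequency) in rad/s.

Corner frequency = 1/τ = 1/1.8352 = 0.545 rad/s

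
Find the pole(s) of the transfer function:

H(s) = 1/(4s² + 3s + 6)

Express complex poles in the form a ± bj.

Discriminant = 3² - 4×4×6 = 9 - 96 = -87 < 0, so the poles are a complex conjugate pair s = (-3 ± j√87)/(2×4). Real part = -3/(2×4) = -3/8 = -0.375; imaginary part = ±√87/(2×4) ≈ 1.1659. Poles: s = -0.375 ± 1.1659j.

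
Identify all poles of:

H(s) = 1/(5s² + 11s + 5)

Discriminant = 11² - 4×5×5 = 121 - 100 = 21 > 0, so two distinct real poles. Using quadratic formula: s = (-11 ± √21)/(2×5) = (-11 ± √21)/10, with √21 ≈ 4.5826. s₁ ≈ -0.6417, s₂ ≈ -1.5583. Poles: s₁ = -0.6417, s₂ = -1.5583.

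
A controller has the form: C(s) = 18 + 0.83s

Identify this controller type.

This is a Proportional-Derivative (PD) controller.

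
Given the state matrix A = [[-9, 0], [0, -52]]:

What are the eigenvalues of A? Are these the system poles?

For diagonal matrix, eigenvalues are diagonal entries: λ₁ = -9, λ₂ = -52. Eigenvalues of A = system poles.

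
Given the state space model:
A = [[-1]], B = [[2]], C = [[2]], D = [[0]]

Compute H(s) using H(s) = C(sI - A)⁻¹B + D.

(sI - A)⁻¹ = 1/(s + 1). H(s) = 2 × 2/(s + 1) + 0 = 4/(s + 1).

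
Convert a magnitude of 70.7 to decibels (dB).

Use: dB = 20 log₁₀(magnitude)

dB = 20 log₁₀(70.7) = 37.0 dB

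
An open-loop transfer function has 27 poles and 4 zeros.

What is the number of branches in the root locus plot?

Root locus has n branches where n = number of poles = 27.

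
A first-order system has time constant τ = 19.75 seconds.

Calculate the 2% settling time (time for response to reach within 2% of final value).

For first-order system, 2% settling time ≈ 4τ = 4 × 19.75 = 79.0 s.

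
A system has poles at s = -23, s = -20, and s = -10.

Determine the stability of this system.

All poles are in the left half-plane. System is stable.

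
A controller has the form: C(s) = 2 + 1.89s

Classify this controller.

This is a Proportional-Derivative (PD) controller.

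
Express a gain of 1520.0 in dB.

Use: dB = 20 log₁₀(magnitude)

dB = 20 log₁₀(1520.0) = 63.6 dB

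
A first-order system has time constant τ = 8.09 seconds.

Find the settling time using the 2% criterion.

For first-order system, 2% settling time ≈ 4τ = 4 × 8.09 = 32.36 s.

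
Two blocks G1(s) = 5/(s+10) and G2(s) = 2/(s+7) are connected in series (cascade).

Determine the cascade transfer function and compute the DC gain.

Series: multiply transfer functions. G_eq = 5/(s+10) × 2/(s+7) = 10/((s+10)(s+7)). DC gain = 10/(10×7) = 0.1429.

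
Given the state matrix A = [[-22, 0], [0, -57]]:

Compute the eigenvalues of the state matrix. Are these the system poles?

For diagonal matrix, eigenvalues are diagonal entries: λ₁ = -22, λ₂ = -57. Eigenvalues of A = system poles.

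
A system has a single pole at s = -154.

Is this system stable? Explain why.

Pole at s = -154 is in the left half-plane. Stable.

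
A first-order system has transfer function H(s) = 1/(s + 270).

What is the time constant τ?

For H(s) = 1/(s + 1/τ), the pole is at -1/τ = -270, so τ = 1/270 = 0.0037 s.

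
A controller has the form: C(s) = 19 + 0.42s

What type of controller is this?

This is a Proportional-Derivative (PD) controller.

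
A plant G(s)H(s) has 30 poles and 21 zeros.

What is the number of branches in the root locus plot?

Root locus has n branches where n = number of poles = 30.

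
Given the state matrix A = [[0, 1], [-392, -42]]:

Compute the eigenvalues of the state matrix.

det(A - λI) = λ² - (-42)λ + 392 = (λ - (-14))(λ - (-28)). Eigenvalues: -14, -28.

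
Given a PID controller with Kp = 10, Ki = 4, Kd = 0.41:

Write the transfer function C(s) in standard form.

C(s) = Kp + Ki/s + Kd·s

Substituting values: C(s) = 10 + 4/s + 0.41s = (0.41s² + 10s + 4)/s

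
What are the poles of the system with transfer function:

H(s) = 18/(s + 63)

Pole is where denominator = 0: s + 63 = 0, so s = -63.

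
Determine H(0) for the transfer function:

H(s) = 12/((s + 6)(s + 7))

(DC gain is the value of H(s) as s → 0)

DC gain = H(0) = 12/(6 × 7) = 12/42 = 0.2857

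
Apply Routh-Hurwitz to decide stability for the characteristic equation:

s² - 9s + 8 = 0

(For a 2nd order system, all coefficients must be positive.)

Coefficients: 1, -9, 8. b=-9 not positive, so system is unstable.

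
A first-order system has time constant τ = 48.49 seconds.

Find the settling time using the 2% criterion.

For first-order system, 2% settling time ≈ 4τ = 4 × 48.49 = 193.96 s.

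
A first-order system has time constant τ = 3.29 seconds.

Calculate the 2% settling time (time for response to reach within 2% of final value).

For first-order system, 2% settling time ≈ 4τ = 4 × 3.29 = 13.16 s.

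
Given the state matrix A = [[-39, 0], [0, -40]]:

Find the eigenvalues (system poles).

For diagonal matrix, eigenvalues are diagonal entries: λ₁ = -39, λ₂ = -40.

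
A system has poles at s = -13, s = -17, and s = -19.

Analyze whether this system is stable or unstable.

All poles are in the left half-plane. System is stable.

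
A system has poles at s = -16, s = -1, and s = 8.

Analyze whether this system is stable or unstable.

Pole(s) at s = 8 are not in the left half-plane. System is unstable.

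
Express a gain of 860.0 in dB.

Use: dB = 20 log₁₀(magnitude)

dB = 20 log₁₀(860.0) = 58.7 dB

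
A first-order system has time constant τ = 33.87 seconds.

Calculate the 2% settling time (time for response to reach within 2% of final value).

For first-order system, 2% settling time ≈ 4τ = 4 × 33.87 = 135.48 s.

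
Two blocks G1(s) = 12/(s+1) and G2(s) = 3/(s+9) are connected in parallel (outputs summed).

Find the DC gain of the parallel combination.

Parallel: G_eq = G1 + G2. DC gain = G1(0) + G2(0) = 12/1 + 3/9 = 12 + 0.3333 = 12.3333.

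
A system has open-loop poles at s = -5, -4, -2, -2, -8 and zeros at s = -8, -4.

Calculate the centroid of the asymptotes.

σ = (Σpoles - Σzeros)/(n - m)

σ = (Σpoles - Σzeros)/(n - m) = (-21 - (-12))/(5 - 2) = -9/3 = -3.0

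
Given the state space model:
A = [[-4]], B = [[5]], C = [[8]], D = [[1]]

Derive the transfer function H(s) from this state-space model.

(sI - A)⁻¹ = 1/(s + 4). H(s) = 8×5/(s + 4) + 1 = (s + 44)/(s + 4).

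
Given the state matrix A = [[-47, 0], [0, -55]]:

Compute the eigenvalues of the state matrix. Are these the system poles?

For diagonal matrix, eigenvalues are diagonal entries: λ₁ = -47, λ₂ = -55. Eigenvalues of A = system poles.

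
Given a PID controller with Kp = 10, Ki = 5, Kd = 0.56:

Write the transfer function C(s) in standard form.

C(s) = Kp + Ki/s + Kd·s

Substituting values: C(s) = 10 + 5/s + 0.56s = (0.56s² + 10s + 5)/s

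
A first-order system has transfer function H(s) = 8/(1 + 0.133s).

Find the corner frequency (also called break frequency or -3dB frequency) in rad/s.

Corner frequency = 1/τ = 1/0.133 = 7.519 rad/s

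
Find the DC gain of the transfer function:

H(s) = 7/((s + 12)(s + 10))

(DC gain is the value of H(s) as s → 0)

DC gain = H(0) = 7/(12 × 10) = 7/120 = 0.0583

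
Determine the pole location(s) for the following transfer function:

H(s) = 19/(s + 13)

Pole is where denominator = 0: s + 13 = 0, so s = -13.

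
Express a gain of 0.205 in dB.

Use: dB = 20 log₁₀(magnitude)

dB = 20 log₁₀(0.205) = -13.8 dB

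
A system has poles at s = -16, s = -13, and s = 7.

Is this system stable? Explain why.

Pole(s) at s = 7 are not in the left half-plane. System is unstable.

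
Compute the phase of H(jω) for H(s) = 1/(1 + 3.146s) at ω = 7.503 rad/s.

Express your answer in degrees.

Phase = -arctan(ωτ) = -arctan(7.503 × 3.146) = -87.6°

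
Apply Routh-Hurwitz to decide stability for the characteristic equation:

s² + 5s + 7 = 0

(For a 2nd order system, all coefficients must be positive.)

Coefficients: 1, 5, 7. All positive, so system is stable.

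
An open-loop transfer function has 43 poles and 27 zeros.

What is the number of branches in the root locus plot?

Root locus has n branches where n = number of poles = 43.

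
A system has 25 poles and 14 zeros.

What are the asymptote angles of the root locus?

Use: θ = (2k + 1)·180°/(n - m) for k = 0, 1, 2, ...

n - m = 25 - 14 = 11. Angles: θk = (2k + 1)·180°/11 = 16.36°, 49.09°, 81.82°, 114.55°, 147.27°, 180°, 212.73°, 245.45°, 278.18°, 310.91°, 343.64°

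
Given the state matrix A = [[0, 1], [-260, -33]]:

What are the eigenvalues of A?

det(A - λI) = λ² - (-33)λ + 260 = (λ - (-20))(λ - (-13)). Eigenvalues: -20, -13.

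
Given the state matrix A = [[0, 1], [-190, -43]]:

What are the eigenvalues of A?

det(A - λI) = λ² - (-43)λ + 190 = (λ - (-38))(λ - (-5)). Eigenvalues: -38, -5.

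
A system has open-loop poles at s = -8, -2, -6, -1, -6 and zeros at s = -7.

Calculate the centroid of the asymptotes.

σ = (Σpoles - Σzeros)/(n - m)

σ = (Σpoles - Σzeros)/(n - m) = (-23 - (-7))/(5 - 1) = -16/4 = -4.0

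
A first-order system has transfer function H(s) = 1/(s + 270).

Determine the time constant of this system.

For H(s) = 1/(s + 1/τ), the pole is at -1/τ = -270, so τ = 1/270 = 0.0037 s.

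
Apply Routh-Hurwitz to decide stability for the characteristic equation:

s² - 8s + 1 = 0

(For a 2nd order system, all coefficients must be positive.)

Coefficients: 1, -8, 1. b=-8 not positive, so system is unstable.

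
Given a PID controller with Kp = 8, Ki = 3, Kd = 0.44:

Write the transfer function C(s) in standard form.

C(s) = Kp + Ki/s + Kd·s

Substituting values: C(s) = 8 + 3/s + 0.44s = (0.44s² + 8s + 3)/s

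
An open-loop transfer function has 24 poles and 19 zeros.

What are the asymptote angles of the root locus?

n - m = 24 - 19 = 5. Angles: θk = (2k + 1)·180°/5 = 36°, 108°, 180°, 252°, 324°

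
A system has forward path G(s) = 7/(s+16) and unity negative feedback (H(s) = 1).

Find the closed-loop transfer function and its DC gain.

T(s) = G/(1+GH) = [7/(s+16)] / [1 + 7/(s+16)] = 7/(s+16+7) = 7/(s+23). DC gain = 7/23 = 0.3043.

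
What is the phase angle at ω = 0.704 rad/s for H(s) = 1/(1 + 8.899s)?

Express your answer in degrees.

Phase = -arctan(ωτ) = -arctan(0.704 × 8.899) = -80.9°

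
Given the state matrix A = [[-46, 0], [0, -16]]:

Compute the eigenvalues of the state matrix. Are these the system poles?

For diagonal matrix, eigenvalues are diagonal entries: λ₁ = -46, λ₂ = -16. Eigenvalues of A = system poles.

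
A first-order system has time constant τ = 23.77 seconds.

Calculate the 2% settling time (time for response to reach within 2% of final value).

For first-order system, 2% settling time ≈ 4τ = 4 × 23.77 = 95.08 s.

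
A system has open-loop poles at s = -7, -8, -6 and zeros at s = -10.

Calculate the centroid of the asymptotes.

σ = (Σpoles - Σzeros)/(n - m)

σ = (Σpoles - Σzeros)/(n - m) = (-21 - (-10))/(3 - 1) = -11/2 = -5.5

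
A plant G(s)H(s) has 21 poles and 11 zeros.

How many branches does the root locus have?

Root locus has n branches where n = number of poles = 21.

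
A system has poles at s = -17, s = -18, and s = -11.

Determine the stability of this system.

All poles are in the left half-plane. System is stable.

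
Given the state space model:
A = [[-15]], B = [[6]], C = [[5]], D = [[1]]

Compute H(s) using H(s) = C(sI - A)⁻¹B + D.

(sI - A)⁻¹ = 1/(s + 15). H(s) = 5×6/(s + 15) + 1 = (s + 45)/(s + 15).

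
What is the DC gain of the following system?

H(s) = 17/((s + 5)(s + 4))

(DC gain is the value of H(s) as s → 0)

DC gain = H(0) = 17/(5 × 4) = 17/20 = 0.85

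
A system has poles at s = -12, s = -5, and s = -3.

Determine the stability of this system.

All poles are in the left half-plane. System is stable.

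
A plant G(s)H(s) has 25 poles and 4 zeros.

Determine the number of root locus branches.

Root locus has n branches where n = number of poles = 25.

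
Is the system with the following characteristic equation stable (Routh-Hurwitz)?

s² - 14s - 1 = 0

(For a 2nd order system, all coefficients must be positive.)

Coefficients: 1, -14, -1. b=-14, c=-1 not positive, so system is unstable.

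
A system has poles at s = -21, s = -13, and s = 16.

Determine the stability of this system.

Pole(s) at s = 16 are not in the left half-plane. System is unstable.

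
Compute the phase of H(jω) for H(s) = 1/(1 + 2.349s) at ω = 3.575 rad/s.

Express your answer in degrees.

Phase = -arctan(ωτ) = -arctan(3.575 × 2.349) = -83.2°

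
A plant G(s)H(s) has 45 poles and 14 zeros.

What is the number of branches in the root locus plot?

Root locus has n branches where n = number of poles = 45.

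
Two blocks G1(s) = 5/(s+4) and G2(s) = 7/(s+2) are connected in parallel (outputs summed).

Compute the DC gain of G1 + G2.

Parallel: G_eq = G1 + G2. DC gain = G1(0) + G2(0) = 5/4 + 7/2 = 1.25 + 3.5 = 4.75.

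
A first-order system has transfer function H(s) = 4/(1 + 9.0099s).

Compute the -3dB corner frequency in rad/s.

Corner frequency = 1/τ = 1/9.0099 = 0.111 rad/s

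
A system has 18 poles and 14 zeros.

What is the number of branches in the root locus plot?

Root locus has n branches where n = number of poles = 18.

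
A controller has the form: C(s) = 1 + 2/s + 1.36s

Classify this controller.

This is a Proportional-Integral-Derivative (PID) controller.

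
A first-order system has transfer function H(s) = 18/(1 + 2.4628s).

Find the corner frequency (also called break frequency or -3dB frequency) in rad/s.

Corner frequency = 1/τ = 1/2.4628 = 0.406 rad/s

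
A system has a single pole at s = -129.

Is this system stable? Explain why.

Pole at s = -129 is in the left half-plane. Stable.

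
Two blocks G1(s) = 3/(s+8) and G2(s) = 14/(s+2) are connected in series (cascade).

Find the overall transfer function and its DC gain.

Series: multiply transfer functions. G_eq = 3/(s+8) × 14/(s+2) = 42/((s+8)(s+2)). DC gain = 42/(8×2) = 2.625.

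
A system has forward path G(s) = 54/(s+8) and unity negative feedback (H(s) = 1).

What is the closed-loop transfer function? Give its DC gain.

T(s) = G/(1+GH) = [54/(s+8)] / [1 + 54/(s+8)] = 54/(s+8+54) = 54/(s+62). DC gain = 54/62 = 0.8710.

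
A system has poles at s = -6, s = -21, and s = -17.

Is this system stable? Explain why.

All poles are in the left half-plane. System is stable.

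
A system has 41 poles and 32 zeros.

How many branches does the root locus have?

Root locus has n branches where n = number of poles = 41.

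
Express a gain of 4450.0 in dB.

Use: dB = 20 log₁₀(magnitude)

dB = 20 log₁₀(4450.0) = 73.0 dB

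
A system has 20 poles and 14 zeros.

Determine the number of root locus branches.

Root locus has n branches where n = number of poles = 20.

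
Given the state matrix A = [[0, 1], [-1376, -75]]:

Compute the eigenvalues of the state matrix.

det(A - λI) = λ² - (-75)λ + 1376 = (λ - (-43))(λ - (-32)). Eigenvalues: -43, -32.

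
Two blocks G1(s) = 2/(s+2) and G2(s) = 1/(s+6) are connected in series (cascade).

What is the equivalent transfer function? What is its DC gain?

Series: multiply transfer functions. G_eq = 2/(s+2) × 1/(s+6) = 2/((s+2)(s+6)). DC gain = 2/(2×6) = 0.1667.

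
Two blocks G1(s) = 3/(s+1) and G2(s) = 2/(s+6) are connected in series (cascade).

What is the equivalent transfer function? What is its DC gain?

Series: multiply transfer functions. G_eq = 3/(s+1) × 2/(s+6) = 6/((s+1)(s+6)). DC gain = 6/(1×6) = 1.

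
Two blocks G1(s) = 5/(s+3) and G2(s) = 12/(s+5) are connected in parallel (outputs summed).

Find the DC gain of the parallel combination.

Parallel: G_eq = G1 + G2. DC gain = G1(0) + G2(0) = 5/3 + 12/5 = 1.6667 + 2.4 = 4.0667.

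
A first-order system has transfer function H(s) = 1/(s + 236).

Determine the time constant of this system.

For H(s) = 1/(s + 1/τ), the pole is at -1/τ = -236, so τ = 1/236 = 0.0042 s.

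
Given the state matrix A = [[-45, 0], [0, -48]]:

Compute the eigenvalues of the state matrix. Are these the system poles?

For diagonal matrix, eigenvalues are diagonal entries: λ₁ = -45, λ₂ = -48. Eigenvalues of A = system poles.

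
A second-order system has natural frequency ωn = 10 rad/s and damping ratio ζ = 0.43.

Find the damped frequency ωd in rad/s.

ωd = ωn√(1 - ζ²) = 10√(1 - 0.43²) = 9.03 rad/s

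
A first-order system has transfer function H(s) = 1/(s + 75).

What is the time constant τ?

For H(s) = 1/(s + 1/τ), the pole is at -1/τ = -75, so τ = 1/75 = 0.0133 s.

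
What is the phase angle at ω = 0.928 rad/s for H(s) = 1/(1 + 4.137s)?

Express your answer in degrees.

Phase = -arctan(ωτ) = -arctan(0.928 × 4.137) = -75.4°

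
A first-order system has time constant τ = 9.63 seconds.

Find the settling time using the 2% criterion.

For first-order system, 2% settling time ≈ 4τ = 4 × 9.63 = 38.52 s.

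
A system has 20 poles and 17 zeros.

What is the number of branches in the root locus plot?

Root locus has n branches where n = number of poles = 20.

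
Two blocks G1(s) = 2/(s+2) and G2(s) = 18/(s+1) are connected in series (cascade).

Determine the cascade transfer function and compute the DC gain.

Series: multiply transfer functions. G_eq = 2/(s+2) × 18/(s+1) = 36/((s+2)(s+1)). DC gain = 36/(2×1) = 18.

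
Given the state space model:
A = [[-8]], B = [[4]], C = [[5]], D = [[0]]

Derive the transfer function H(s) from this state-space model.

(sI - A)⁻¹ = 1/(s + 8). H(s) = 5 × 4/(s + 8) + 0 = 20/(s + 8).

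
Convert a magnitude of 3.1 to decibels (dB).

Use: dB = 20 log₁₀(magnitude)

dB = 20 log₁₀(3.1) = 9.8 dB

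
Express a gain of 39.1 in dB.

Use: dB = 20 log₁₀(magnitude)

dB = 20 log₁₀(39.1) = 31.8 dB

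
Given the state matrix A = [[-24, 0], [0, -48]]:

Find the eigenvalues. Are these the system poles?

For diagonal matrix, eigenvalues are diagonal entries: λ₁ = -24, λ₂ = -48. Eigenvalues of A = system poles.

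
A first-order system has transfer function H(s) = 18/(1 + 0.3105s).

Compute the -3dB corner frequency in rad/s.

Corner frequency = 1/τ = 1/0.3105 = 3.221 rad/s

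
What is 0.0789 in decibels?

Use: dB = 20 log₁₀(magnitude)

dB = 20 log₁₀(0.0789) = -22.1 dB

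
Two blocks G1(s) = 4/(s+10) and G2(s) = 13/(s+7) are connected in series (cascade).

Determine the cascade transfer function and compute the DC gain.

Series: multiply transfer functions. G_eq = 4/(s+10) × 13/(s+7) = 52/((s+10)(s+7)). DC gain = 52/(10×7) = 0.7429.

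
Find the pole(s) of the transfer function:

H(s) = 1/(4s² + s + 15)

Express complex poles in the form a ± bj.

Discriminant = 1² - 4×4×15 = 1 - 240 = -239 < 0, so the poles are a complex conjugate pair s = (-1 ± j√239)/(2×4). Real part = -1/(2×4) = -1/8 = -0.125; imaginary part = ±√239/(2×4) ≈ 1.9325. Poles: s = -0.125 ± 1.9325j.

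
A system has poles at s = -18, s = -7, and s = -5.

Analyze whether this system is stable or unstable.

All poles are in the left half-plane. System is stable.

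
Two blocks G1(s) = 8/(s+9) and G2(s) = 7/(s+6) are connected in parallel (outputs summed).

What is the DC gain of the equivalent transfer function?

Parallel: G_eq = G1 + G2. DC gain = G1(0) + G2(0) = 8/9 + 7/6 = 0.8889 + 1.1667 = 2.0556.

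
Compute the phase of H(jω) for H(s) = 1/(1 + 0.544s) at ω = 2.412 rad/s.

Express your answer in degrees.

Phase = -arctan(ωτ) = -arctan(2.412 × 0.544) = -52.7°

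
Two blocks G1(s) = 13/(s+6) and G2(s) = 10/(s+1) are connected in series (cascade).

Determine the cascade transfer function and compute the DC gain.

Series: multiply transfer functions. G_eq = 13/(s+6) × 10/(s+1) = 130/((s+6)(s+1)). DC gain = 130/(6×1) = 21.6667.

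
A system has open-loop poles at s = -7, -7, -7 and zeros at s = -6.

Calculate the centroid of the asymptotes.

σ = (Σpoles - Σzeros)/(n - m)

σ = (Σpoles - Σzeros)/(n - m) = (-21 - (-6))/(3 - 1) = -15/2 = -7.5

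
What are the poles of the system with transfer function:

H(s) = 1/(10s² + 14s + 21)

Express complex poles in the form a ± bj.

Discriminant = 14² - 4×10×21 = 196 - 840 = -644 < 0, so the poles are a complex conjugate pair s = (-14 ± j√644)/(2×10). Real part = -14/(2×10) = -14/20 = -0.7; imaginary part = ±√644/(2×10) ≈ 1.2689. Poles: s = -0.7 ± 1.2689j.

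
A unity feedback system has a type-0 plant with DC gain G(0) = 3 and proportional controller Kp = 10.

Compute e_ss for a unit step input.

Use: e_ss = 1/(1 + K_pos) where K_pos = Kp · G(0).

K_pos = Kp · G(0) = 10 × 3 = 30. e_ss = 1/(1 + 30) = 0.0323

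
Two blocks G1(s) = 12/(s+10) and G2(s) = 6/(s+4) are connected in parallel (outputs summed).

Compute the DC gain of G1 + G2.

Parallel: G_eq = G1 + G2. DC gain = G1(0) + G2(0) = 12/10 + 6/4 = 1.2 + 1.5 = 2.7.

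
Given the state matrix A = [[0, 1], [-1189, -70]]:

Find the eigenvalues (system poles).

det(A - λI) = λ² - (-70)λ + 1189 = (λ - (-29))(λ - (-41)). Eigenvalues: -29, -41.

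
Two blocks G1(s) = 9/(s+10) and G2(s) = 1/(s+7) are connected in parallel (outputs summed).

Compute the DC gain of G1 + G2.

Parallel: G_eq = G1 + G2. DC gain = G1(0) + G2(0) = 9/10 + 1/7 = 0.9 + 0.1429 = 1.0429.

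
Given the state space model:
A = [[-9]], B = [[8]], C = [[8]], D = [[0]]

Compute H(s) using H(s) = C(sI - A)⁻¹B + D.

(sI - A)⁻¹ = 1/(s + 9). H(s) = 8 × 8/(s + 9) + 0 = 64/(s + 9).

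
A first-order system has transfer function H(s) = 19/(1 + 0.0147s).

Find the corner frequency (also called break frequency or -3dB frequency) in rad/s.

Corner frequency = 1/τ = 1/0.0147 = 68.027 rad/s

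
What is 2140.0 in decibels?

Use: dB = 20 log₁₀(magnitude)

dB = 20 log₁₀(2140.0) = 66.6 dB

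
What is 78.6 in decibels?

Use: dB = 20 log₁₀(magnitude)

dB = 20 log₁₀(78.6) = 37.9 dB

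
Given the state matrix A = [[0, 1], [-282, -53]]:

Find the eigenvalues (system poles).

det(A - λI) = λ² - (-53)λ + 282 = (λ - (-47))(λ - (-6)). Eigenvalues: -47, -6.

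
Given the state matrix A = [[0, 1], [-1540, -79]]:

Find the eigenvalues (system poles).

det(A - λI) = λ² - (-79)λ + 1540 = (λ - (-35))(λ - (-44)). Eigenvalues: -35, -44.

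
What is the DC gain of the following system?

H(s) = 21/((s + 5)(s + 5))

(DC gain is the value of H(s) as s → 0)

DC gain = H(0) = 21/(5 × 5) = 21/25 = 0.84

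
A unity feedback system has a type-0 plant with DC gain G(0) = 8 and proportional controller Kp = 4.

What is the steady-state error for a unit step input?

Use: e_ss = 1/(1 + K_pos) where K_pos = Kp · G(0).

K_pos = Kp · G(0) = 4 × 8 = 32. e_ss = 1/(1 + 32) = 0.0303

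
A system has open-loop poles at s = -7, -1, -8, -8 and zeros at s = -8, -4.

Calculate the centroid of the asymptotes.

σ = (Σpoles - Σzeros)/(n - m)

σ = (Σpoles - Σzeros)/(n - m) = (-24 - (-12))/(4 - 2) = -12/2 = -6.0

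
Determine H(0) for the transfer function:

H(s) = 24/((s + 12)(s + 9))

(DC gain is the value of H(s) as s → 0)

DC gain = H(0) = 24/(12 × 9) = 24/108 = 0.2222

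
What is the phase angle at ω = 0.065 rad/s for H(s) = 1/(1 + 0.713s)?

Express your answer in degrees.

Phase = -arctan(ωτ) = -arctan(0.065 × 0.713) = -2.7°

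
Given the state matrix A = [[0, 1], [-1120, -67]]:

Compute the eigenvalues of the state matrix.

det(A - λI) = λ² - (-67)λ + 1120 = (λ - (-35))(λ - (-32)). Eigenvalues: -35, -32.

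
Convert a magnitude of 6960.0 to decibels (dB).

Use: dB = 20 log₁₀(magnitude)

dB = 20 log₁₀(6960.0) = 76.9 dB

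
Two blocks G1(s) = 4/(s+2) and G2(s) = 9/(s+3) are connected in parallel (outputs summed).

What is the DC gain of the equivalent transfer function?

Parallel: G_eq = G1 + G2. DC gain = G1(0) + G2(0) = 4/2 + 9/3 = 2 + 3 = 5.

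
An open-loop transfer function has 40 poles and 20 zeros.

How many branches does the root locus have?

Root locus has n branches where n = number of poles = 40.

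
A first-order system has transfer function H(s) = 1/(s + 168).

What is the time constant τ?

For H(s) = 1/(s + 1/τ), the pole is at -1/τ = -168, so τ = 1/168 = 0.0060 s.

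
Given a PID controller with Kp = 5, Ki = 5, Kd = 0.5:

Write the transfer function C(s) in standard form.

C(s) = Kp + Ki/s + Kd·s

Substituting values: C(s) = 5 + 5/s + 0.5s = (0.5s² + 5s + 5)/s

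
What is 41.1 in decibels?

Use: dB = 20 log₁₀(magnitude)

dB = 20 log₁₀(41.1) = 32.3 dB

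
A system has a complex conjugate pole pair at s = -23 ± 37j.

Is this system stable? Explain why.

Real part of poles is -23 (< 0, left half-plane). Stable.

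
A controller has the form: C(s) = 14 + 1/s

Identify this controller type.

This is a Proportional-Integral (PI) controller.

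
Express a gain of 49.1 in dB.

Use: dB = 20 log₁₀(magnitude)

dB = 20 log₁₀(49.1) = 33.8 dB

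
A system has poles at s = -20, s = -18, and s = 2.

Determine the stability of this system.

Pole(s) at s = 2 are not in the left half-plane. System is unstable.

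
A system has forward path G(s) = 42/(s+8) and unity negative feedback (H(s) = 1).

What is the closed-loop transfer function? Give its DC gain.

T(s) = G/(1+GH) = [42/(s+8)] / [1 + 42/(s+8)] = 42/(s+8+42) = 42/(s+50). DC gain = 42/50 = 0.84.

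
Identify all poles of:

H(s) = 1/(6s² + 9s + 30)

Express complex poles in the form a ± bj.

Discriminant = 9² - 4×6×30 = 81 - 720 = -639 < 0, so the poles are a complex conjugate pair s = (-9 ± j√639)/(2×6). Real part = -9/(2×6) = -9/12 = -0.75; imaginary part = ±√639/(2×6) ≈ 2.1065. Poles: s = -0.75 ± 2.1065j.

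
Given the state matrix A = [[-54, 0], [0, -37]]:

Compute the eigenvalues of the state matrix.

For diagonal matrix, eigenvalues are diagonal entries: λ₁ = -54, λ₂ = -37.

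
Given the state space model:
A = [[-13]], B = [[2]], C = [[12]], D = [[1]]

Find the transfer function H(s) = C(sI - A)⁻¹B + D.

(sI - A)⁻¹ = 1/(s + 13). H(s) = 12×2/(s + 13) + 1 = (s + 37)/(s + 13).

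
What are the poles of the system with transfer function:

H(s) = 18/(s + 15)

Pole is where denominator = 0: s + 15 = 0, so s = -15.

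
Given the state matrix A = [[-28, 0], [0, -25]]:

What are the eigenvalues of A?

For diagonal matrix, eigenvalues are diagonal entries: λ₁ = -28, λ₂ = -25.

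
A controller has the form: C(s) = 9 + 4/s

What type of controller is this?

This is a Proportional-Integral (PI) controller.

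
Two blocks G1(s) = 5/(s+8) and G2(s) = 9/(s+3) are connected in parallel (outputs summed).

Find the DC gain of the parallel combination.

Parallel: G_eq = G1 + G2. DC gain = G1(0) + G2(0) = 5/8 + 9/3 = 0.625 + 3 = 3.625.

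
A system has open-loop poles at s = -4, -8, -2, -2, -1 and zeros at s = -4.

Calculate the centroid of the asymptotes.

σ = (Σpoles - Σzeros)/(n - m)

σ = (Σpoles - Σzeros)/(n - m) = (-17 - (-4))/(5 - 1) = -13/4 = -3.25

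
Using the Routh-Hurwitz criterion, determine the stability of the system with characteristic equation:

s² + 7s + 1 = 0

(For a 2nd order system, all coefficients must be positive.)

Coefficients: 1, 7, 1. All positive, so system is stable.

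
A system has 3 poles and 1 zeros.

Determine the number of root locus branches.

Root locus has n branches where n = number of poles = 3.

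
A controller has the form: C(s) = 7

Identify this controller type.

This is a Proportional (P) controller.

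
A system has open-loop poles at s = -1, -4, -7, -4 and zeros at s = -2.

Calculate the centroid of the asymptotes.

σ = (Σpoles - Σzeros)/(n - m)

σ = (Σpoles - Σzeros)/(n - m) = (-16 - (-2))/(4 - 1) = -14/3 = -4.67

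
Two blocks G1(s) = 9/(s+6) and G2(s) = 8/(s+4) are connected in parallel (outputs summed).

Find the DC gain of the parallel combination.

Parallel: G_eq = G1 + G2. DC gain = G1(0) + G2(0) = 9/6 + 8/4 = 1.5 + 2 = 3.5.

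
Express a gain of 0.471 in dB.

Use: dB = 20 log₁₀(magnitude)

dB = 20 log₁₀(0.471) = -6.5 dB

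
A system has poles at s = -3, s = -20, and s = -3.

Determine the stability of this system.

All poles are in the left half-plane. System is stable.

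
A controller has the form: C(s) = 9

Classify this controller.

This is a Proportional (P) controller.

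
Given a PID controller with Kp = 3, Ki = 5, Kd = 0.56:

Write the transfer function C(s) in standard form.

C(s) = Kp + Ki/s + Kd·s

Substituting values: C(s) = 3 + 5/s + 0.56s = (0.56s² + 3s + 5)/s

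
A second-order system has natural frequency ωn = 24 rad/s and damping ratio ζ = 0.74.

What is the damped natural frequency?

ωd = ωn√(1 - ζ²) = 24√(1 - 0.74²) = 16.14 rad/s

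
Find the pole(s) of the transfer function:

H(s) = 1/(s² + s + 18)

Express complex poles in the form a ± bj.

Discriminant = 1² - 4×1×18 = 1 - 72 = -71 < 0, so the poles are a complex conjugate pair s = (-1 ± j√71)/(2×1). Real part = -1/(2×1) = -1/2 = -0.5; imaginary part = ±√71/(2×1) ≈ 4.2131. Poles: s = -0.5 ± 4.2131j.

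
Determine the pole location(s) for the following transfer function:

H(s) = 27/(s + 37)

Pole is where denominator = 0: s + 37 = 0, so s = -37.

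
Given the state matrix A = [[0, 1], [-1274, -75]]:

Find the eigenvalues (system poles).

det(A - λI) = λ² - (-75)λ + 1274 = (λ - (-26))(λ - (-49)). Eigenvalues: -26, -49.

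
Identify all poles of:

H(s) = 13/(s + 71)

Pole is where denominator = 0: s + 71 = 0, so s = -71.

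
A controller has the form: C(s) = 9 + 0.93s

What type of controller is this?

This is a Proportional-Derivative (PD) controller.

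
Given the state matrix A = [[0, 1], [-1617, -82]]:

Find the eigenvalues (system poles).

det(A - λI) = λ² - (-82)λ + 1617 = (λ - (-33))(λ - (-49)). Eigenvalues: -33, -49.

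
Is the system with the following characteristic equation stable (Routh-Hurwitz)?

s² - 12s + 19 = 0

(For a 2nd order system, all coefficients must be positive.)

Coefficients: 1, -12, 19. b=-12 not positive, so system is unstable.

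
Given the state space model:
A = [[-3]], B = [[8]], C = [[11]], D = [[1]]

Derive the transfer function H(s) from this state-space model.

(sI - A)⁻¹ = 1/(s + 3). H(s) = 11×8/(s + 3) + 1 = (s + 91)/(s + 3).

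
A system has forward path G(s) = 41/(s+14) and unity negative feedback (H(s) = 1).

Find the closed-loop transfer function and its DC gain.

T(s) = G/(1+GH) = [41/(s+14)] / [1 + 41/(s+14)] = 41/(s+14+41) = 41/(s+55). DC gain = 41/55 = 0.7455.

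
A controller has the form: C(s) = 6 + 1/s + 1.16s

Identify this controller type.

This is a Proportional-Integral-Derivative (PID) controller.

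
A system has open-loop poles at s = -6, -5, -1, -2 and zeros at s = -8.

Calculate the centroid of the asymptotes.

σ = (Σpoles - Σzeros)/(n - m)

σ = (Σpoles - Σzeros)/(n - m) = (-14 - (-8))/(4 - 1) = -6/3 = -2.0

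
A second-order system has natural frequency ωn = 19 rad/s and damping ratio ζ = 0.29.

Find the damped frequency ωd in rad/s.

ωd = ωn√(1 - ζ²) = 19√(1 - 0.29²) = 18.18 rad/s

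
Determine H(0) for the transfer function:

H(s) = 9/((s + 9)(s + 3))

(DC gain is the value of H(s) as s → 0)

DC gain = H(0) = 9/(9 × 3) = 9/27 = 0.3333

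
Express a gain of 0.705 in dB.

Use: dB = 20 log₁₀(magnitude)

dB = 20 log₁₀(0.705) = -3.0 dB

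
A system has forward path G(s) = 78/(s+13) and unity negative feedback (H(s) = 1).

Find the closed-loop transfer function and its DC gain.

T(s) = G/(1+GH) = [78/(s+13)] / [1 + 78/(s+13)] = 78/(s+13+78) = 78/(s+91). DC gain = 78/91 = 0.8571.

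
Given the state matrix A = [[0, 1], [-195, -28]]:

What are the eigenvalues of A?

det(A - λI) = λ² - (-28)λ + 195 = (λ - (-15))(λ - (-13)). Eigenvalues: -15, -13.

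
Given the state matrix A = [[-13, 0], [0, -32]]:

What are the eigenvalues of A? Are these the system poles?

For diagonal matrix, eigenvalues are diagonal entries: λ₁ = -13, λ₂ = -32. Eigenvalues of A = system poles.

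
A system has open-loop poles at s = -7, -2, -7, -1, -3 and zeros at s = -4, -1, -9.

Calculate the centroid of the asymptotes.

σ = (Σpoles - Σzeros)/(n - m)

σ = (Σpoles - Σzeros)/(n - m) = (-20 - (-14))/(5 - 3) = -6/2 = -3.0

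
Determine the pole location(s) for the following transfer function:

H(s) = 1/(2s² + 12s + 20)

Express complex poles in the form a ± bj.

Discriminant = 12² - 4×2×20 = 144 - 160 = -16 < 0, so the poles are a complex conjugate pair s = (-12 ± j√16)/(2×2). Real part = -12/(2×2) = -12/4 = -3; imaginary part = ±√16/(2×2) = 4/4 = 1. Poles: s = -3 ± 1j.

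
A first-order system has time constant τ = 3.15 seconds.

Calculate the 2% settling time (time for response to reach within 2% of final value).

For first-order system, 2% settling time ≈ 4τ = 4 × 3.15 = 12.6 s.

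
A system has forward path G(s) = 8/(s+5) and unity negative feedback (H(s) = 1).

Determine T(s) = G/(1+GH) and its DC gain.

T(s) = G/(1+GH) = [8/(s+5)] / [1 + 8/(s+5)] = 8/(s+5+8) = 8/(s+13). DC gain = 8/13 = 0.6154.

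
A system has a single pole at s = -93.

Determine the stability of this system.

Pole at s = -93 is in the left half-plane. Stable.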